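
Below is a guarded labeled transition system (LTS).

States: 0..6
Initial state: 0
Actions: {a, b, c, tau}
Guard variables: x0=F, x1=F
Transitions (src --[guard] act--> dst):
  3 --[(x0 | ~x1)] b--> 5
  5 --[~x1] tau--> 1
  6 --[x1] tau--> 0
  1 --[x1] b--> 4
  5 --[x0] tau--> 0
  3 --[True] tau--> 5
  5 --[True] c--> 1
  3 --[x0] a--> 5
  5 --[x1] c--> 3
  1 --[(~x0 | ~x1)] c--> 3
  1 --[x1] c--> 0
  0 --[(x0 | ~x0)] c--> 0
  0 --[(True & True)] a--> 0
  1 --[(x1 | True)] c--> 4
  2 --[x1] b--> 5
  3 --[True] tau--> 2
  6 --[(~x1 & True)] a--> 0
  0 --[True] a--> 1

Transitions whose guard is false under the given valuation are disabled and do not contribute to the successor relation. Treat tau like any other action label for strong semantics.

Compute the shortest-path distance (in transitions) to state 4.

Answer: 2

Analysis:
BFS to 4:
  depth 0: {0}
  depth 1: {1}
  depth 2: {3,4}
first hit 4 at d=2 via a·c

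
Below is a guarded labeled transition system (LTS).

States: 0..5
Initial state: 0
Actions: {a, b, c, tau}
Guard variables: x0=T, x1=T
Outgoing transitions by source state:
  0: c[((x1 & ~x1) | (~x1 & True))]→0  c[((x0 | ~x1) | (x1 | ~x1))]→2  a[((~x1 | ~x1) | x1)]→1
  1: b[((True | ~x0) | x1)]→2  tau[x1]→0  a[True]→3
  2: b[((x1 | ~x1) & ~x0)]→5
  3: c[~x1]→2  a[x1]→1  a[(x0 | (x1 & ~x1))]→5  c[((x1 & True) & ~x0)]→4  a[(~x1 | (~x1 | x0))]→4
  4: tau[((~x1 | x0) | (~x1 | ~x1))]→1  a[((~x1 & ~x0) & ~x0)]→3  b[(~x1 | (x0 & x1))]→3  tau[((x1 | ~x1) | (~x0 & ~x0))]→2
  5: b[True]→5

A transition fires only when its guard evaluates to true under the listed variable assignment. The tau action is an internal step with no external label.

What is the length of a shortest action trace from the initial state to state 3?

Answer: 2

Working:
Layered search for 3:
  Layer 0: {0}
  Layer 1: {1,2}
  Layer 2: {3}
first hit 3 at d=2 via a·a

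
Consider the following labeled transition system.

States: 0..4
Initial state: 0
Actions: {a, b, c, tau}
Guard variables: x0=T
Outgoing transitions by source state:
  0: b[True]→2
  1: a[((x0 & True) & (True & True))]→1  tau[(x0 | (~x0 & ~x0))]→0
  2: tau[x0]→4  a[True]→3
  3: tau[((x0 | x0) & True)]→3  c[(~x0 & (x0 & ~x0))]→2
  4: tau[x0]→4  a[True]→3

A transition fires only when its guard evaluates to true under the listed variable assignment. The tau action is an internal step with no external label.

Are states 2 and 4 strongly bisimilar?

Bisimulation quotient by refinement:
  π0 = {{0,1,2,3,4}}
  π1 = {{0},{1,2,4},{3}}
  π2 = {{0},{1},{2,4},{3}}
stable after 3 split(s): 4 block(s)
2∈{2,4}, 4∈{2,4}

Answer: BISIMILAR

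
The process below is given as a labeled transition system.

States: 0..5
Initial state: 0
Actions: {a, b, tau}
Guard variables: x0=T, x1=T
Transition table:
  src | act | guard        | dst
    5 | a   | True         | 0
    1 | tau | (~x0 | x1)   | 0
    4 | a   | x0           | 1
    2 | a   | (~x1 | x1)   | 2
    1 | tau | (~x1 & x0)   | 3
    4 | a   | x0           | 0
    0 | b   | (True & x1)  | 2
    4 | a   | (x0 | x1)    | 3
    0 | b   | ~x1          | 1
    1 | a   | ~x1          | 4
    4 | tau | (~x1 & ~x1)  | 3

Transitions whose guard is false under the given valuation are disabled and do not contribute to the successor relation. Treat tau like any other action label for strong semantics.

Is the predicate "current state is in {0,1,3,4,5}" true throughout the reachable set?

Allowed set {0,1,3,4,5}
Reach set: {0,2}
  0: safe
  2: VIOLATES
reach 2 via b — violates

Answer: INVARIANT VIOLATED at state 2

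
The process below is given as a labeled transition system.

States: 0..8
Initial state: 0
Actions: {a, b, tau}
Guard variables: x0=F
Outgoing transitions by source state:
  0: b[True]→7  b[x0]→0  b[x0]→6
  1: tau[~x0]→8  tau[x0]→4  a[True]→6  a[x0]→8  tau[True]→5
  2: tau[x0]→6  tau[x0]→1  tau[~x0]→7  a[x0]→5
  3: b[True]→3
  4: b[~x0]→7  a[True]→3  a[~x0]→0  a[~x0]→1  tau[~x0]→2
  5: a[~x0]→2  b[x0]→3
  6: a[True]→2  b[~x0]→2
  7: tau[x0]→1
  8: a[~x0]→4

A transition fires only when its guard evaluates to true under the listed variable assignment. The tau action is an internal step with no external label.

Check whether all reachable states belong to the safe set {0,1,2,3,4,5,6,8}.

Inv-set: {0,1,2,3,4,5,6,8}
Reach set: {0,7}
  0: ok
  7: ✗ unsafe
reach 7 via b — violates

Answer: INVARIANT VIOLATED at state 7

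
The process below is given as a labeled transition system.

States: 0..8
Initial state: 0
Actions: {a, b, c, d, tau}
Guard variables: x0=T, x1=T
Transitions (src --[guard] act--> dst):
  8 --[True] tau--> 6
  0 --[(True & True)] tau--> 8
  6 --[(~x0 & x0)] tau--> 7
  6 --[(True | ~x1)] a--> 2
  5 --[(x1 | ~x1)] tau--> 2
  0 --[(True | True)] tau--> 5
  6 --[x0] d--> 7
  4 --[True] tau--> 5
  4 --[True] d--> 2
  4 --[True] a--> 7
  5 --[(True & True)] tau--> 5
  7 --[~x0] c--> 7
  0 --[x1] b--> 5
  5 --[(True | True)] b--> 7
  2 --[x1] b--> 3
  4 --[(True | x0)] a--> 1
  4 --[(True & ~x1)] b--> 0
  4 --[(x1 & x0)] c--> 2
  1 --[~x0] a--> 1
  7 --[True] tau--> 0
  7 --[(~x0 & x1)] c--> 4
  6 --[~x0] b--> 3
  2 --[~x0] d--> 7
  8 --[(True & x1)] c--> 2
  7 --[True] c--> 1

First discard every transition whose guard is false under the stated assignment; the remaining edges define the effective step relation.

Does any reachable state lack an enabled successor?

Answer: DEADLOCK at state 1

Analysis:
R = {0,1,2,3,5,6,7,8}
  0: b→5  tau→5  tau→8  [3 exit(s)]
  1: ∅  [no exit]
  2: b→3  [1 exit(s)]
  3: ∅  [no exit]
  5: b→7  tau→2  tau→5  [3 exit(s)]
  6: a→2  d→7  [2 exit(s)]
  7: c→1  tau→0  [2 exit(s)]
  8: c→2  tau→6  [2 exit(s)]
trace reaching 1: tau·b·c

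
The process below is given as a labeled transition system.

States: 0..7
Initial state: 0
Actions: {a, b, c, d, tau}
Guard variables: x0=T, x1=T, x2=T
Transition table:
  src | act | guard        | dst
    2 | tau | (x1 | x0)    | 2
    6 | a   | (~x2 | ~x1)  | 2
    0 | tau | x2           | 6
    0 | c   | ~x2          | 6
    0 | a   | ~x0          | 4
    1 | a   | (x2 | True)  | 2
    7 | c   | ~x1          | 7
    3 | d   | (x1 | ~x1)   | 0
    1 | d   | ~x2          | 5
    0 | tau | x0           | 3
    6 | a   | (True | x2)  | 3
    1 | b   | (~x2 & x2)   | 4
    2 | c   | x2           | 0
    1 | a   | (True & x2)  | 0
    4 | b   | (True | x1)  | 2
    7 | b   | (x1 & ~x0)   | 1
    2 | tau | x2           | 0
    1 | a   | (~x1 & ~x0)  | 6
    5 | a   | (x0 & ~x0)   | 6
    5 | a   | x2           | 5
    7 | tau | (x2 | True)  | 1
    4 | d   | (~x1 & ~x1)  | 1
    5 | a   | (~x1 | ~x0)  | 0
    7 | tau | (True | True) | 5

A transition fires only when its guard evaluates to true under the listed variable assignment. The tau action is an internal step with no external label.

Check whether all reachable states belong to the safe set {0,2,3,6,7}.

Safe = {0,2,3,6,7}
Reachable = {0,3,6}
  0: ✓
  3: ✓
  6: ✓

Answer: INVARIANT HOLDS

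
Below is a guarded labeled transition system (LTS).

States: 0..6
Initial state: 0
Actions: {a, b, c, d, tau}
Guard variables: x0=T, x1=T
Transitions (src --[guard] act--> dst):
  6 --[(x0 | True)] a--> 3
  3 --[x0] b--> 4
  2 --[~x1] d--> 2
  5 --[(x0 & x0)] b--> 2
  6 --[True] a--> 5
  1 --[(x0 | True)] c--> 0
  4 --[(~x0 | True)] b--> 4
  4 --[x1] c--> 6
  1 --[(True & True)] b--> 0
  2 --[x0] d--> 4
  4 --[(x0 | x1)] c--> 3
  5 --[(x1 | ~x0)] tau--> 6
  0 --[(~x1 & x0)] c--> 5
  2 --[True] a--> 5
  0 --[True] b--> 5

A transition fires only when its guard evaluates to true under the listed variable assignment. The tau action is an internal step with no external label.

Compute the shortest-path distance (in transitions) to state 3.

Answer: 3

Trace:
Layered search for 3:
  L0 = {0}
  L1 = {5}
  L2 = {2,6}
  L3 = {3,4}
first hit 3 at d=3 via b·tau·a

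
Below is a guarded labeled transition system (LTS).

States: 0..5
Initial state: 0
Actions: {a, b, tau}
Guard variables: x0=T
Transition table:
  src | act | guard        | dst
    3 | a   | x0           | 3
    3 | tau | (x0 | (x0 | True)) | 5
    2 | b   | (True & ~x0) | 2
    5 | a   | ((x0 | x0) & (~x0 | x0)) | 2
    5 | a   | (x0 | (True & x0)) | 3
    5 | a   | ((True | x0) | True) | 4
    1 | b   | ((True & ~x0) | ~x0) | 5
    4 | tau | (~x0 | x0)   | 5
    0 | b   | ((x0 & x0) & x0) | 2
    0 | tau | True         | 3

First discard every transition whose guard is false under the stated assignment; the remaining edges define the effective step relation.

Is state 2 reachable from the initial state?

Guard filter leaves 8 enabled edge(s).
depth 0: {0}
depth 1: {2,3}  now seen {0,2,3}
depth 2: {5}  now seen {0,2,3,5}
depth 3: {4}  now seen {0,2,3,4,5}
Reachable = {0,2,3,4,5}
Path to 2: b

Answer: REACHABLE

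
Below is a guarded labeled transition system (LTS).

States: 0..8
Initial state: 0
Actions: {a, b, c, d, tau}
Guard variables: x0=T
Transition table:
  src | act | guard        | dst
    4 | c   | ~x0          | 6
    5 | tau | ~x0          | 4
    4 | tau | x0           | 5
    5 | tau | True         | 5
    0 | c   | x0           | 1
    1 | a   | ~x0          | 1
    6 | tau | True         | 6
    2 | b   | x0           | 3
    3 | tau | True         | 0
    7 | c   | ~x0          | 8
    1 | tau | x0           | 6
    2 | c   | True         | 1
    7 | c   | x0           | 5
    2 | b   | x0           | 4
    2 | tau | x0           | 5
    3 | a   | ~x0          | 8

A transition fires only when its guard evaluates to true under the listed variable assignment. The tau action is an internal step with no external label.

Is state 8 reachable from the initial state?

After dropping false guards: 11 live edges.
depth 0: {0}
depth 1: {1}  total {0,1}
depth 2: {6}  total {0,1,6}
Reachable = {0,1,6}

Answer: UNREACHABLE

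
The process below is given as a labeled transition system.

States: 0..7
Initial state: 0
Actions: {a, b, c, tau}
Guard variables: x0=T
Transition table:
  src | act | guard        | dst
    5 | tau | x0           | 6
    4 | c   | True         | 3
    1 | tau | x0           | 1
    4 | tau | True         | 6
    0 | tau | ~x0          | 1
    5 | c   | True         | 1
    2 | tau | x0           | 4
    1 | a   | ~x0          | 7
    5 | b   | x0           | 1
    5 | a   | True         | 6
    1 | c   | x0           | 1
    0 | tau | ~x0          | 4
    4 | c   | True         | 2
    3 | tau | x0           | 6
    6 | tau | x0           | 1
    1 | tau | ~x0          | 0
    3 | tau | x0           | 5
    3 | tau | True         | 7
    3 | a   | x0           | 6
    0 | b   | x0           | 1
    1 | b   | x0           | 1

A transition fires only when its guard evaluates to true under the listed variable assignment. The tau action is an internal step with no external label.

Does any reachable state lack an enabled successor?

Reach set: {0,1}
  0: b→1  [1 exit(s)]
  1: b→1  c→1  tau→1  [3 exit(s)]

Answer: DEADLOCK-FREE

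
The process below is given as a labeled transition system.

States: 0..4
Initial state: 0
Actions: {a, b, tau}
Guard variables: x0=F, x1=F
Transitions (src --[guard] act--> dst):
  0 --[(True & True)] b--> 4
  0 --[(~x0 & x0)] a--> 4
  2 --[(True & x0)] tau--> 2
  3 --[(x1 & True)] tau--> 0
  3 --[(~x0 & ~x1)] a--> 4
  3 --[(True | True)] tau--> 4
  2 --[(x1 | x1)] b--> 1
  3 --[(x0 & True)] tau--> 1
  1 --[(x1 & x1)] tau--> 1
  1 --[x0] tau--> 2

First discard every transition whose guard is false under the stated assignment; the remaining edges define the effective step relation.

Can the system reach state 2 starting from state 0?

Answer: UNREACHABLE

Trace:
3 transition(s) survive guard evaluation.
L0 = {0}
L1 = {4}  total {0,4}
Reach set: {0,4}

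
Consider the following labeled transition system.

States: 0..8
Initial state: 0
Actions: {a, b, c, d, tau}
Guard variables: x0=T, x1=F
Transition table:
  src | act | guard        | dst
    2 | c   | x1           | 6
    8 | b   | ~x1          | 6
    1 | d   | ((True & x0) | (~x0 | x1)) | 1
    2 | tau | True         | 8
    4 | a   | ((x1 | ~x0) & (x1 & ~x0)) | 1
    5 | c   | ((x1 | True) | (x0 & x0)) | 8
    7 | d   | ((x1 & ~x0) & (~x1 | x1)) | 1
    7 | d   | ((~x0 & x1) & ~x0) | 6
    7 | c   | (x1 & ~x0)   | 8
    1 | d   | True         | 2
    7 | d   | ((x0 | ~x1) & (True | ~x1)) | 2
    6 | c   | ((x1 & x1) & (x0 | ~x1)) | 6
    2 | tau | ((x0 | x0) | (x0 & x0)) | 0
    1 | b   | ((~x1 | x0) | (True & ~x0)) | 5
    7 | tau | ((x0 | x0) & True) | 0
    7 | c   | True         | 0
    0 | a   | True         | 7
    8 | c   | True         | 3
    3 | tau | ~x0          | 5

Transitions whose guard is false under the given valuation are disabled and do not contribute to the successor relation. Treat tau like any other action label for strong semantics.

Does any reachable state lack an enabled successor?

Reachable = {0,2,3,6,7,8}
  0: a→7  [1 exit(s)]
  2: tau→0  tau→8  [2 exit(s)]
  3: ∅  [deadlock]
  6: ∅  [deadlock]
  7: c→0  d→2  tau→0  [3 exit(s)]
  8: b→6  c→3  [2 exit(s)]
witness 3: a·d·tau·c

Answer: DEADLOCK at state 3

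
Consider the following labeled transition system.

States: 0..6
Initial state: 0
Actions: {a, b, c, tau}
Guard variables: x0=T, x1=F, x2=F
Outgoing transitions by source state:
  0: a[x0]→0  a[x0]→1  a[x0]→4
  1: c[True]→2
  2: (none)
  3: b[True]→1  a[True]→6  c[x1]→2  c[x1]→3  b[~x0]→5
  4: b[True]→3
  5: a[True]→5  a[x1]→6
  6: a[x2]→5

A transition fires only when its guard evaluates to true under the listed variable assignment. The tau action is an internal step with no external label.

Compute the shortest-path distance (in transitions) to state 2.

BFS to 2:
  depth 0: {0}
  depth 1: {1,4}
  depth 2: {2,3}
depth(2)=2, e.g. a·c

Answer: 2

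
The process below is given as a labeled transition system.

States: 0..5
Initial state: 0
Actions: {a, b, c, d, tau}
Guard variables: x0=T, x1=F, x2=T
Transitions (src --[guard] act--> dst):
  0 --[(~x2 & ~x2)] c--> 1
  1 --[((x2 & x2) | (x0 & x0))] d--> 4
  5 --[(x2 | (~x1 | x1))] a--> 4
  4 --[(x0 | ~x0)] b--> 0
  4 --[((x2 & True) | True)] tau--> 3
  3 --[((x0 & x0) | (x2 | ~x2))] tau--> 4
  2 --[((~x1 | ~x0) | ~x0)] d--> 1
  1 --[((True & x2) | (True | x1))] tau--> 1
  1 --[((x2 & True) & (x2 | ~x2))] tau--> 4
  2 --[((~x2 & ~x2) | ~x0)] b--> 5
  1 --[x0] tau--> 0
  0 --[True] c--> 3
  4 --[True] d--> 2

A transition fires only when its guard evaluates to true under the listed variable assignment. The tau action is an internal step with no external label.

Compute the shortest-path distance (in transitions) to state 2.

Breadth-first toward 2:
  depth 0: {0}
  depth 1: {3}
  depth 2: {4}
  depth 3: {2}
2 enters at depth 3; path c·tau·d

Answer: 3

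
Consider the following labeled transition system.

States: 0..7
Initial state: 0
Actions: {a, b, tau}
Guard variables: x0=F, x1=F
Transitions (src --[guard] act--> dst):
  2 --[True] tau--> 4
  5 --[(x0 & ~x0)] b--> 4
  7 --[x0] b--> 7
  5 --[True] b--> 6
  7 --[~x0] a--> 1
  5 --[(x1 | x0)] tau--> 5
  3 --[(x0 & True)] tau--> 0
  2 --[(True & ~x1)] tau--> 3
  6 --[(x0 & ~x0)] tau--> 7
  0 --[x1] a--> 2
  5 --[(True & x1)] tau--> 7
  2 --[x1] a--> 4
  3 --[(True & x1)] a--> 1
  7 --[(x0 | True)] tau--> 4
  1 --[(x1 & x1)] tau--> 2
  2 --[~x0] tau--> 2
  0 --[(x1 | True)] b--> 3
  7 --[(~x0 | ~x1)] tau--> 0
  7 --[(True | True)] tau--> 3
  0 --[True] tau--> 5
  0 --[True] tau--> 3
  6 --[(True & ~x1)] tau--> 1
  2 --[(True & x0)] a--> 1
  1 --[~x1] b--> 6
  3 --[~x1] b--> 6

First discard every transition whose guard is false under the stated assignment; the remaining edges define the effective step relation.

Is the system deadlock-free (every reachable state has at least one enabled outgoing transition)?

Answer: DEADLOCK-FREE

Working:
Reach set: {0,1,3,5,6}
  0: b→3  tau→3  tau→5  [deg 3]
  1: b→6  [deg 1]
  3: b→6  [deg 1]
  5: b→6  [deg 1]
  6: tau→1  [deg 1]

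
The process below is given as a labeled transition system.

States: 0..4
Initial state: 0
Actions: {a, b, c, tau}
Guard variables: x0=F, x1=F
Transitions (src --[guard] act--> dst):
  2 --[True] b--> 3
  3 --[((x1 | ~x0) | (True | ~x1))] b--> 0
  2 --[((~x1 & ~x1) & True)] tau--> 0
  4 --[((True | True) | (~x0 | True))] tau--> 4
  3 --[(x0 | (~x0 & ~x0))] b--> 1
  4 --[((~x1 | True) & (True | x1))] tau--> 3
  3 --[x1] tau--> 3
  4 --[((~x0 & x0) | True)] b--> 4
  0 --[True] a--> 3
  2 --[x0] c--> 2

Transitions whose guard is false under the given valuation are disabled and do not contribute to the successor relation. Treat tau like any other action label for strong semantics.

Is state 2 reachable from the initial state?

Answer: UNREACHABLE

Working:
Guard filter leaves 8 enabled edge(s).
L0 = {0}
L1 = {3}  total {0,3}
L2 = {1}  total {0,1,3}
Reachable = {0,1,3}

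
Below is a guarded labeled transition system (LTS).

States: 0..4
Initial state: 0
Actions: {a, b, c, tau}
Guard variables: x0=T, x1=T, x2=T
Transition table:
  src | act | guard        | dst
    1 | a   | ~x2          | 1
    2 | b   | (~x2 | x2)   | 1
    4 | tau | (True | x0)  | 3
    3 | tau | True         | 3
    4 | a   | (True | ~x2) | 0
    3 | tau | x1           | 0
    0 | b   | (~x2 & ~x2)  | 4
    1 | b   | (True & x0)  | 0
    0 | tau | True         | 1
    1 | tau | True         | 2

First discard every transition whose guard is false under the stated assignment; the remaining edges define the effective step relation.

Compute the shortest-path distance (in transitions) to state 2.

Answer: 2

Working:
Breadth-first toward 2:
  depth 0: {0}
  depth 1: {1}
  depth 2: {2}
first hit 2 at d=2 via tau·tau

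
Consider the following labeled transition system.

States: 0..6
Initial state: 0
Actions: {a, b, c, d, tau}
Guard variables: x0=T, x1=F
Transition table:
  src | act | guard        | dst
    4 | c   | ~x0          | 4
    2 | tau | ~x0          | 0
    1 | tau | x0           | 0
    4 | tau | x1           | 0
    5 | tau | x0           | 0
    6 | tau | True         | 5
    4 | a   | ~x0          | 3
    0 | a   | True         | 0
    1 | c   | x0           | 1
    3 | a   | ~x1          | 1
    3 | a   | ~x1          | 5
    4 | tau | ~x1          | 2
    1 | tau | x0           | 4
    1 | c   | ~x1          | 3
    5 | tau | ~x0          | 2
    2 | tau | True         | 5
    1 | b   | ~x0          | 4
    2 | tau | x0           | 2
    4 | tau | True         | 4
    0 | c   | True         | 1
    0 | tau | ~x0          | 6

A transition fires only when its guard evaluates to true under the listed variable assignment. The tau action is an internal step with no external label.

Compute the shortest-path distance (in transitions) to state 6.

Breadth-first toward 6:
  Layer 0: {0}
  Layer 1: {1}
  Layer 2: {3,4}
  Layer 3: {2,5}
6 never appears.

Answer: UNREACHABLE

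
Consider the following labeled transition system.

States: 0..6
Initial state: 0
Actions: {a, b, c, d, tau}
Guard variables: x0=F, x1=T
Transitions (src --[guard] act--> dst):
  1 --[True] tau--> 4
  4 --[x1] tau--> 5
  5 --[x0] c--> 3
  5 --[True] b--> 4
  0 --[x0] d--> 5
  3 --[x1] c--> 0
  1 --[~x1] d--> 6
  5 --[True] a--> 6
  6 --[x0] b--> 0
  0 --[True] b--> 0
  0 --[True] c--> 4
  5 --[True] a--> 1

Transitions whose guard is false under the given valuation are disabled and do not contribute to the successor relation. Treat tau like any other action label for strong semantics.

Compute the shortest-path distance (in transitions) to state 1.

Breadth-first toward 1:
  Layer 0: {0}
  Layer 1: {4}
  Layer 2: {5}
  Layer 3: {1,6}
depth(1)=3, e.g. c·tau·a

Answer: 3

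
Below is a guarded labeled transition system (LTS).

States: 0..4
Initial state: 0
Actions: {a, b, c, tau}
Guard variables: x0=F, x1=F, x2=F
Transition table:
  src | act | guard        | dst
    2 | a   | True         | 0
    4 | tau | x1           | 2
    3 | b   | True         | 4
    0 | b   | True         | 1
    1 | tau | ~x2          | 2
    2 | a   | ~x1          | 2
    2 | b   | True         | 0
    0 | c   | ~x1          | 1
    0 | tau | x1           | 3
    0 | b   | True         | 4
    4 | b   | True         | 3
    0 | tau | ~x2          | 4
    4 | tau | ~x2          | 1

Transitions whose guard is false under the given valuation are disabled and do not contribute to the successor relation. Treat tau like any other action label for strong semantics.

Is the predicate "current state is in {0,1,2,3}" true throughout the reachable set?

Answer: INVARIANT VIOLATED at state 4

Working:
Allowed set {0,1,2,3}
Reachable = {0,1,2,3,4}
  0: ok
  1: ok
  2: ok
  3: ok
  4: outside
counterexample path to 4: b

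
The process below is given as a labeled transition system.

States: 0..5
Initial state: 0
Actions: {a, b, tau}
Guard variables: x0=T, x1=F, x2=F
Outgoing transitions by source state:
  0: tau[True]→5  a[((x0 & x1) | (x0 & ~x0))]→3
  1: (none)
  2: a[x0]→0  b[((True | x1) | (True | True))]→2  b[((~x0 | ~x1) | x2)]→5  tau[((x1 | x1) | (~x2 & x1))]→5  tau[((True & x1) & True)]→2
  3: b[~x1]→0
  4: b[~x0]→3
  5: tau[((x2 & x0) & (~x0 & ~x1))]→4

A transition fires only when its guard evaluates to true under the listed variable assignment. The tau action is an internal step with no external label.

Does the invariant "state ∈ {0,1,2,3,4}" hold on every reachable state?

Answer: INVARIANT VIOLATED at state 5

Analysis:
Allowed set {0,1,2,3,4}
Reach set: {0,5}
  0: ✓
  5: ✗ unsafe
witness against invariant: tau → 5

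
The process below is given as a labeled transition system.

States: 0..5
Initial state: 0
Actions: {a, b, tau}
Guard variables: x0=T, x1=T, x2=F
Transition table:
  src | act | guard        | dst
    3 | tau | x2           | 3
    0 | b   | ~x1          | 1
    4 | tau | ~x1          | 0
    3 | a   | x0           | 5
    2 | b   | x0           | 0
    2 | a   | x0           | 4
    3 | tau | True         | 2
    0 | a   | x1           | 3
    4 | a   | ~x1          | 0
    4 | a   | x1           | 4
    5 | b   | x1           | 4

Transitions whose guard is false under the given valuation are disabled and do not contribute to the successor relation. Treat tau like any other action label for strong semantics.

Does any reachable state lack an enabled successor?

Answer: DEADLOCK-FREE

Analysis:
R = {0,2,3,4,5}
  0: a→3  [deg 1]
  2: a→4  b→0  [deg 2]
  3: a→5  tau→2  [deg 2]
  4: a→4  [deg 1]
  5: b→4  [deg 1]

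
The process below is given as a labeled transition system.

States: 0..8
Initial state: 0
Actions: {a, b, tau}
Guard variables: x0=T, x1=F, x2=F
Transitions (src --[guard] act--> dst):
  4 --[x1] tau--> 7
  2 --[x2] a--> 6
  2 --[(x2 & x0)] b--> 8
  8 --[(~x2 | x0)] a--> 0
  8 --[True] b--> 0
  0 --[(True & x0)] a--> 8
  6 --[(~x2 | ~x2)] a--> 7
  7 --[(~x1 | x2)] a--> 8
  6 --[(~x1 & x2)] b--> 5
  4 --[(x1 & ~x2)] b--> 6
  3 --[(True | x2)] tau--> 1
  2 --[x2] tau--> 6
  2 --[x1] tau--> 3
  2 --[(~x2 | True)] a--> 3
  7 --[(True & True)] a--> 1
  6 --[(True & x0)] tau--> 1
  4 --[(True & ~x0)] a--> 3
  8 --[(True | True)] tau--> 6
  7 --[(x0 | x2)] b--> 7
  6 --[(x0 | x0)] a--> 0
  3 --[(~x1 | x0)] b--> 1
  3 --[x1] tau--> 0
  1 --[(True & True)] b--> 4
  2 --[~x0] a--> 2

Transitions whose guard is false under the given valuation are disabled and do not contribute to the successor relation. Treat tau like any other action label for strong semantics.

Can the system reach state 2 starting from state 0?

Answer: UNREACHABLE

Trace:
14 transition(s) survive guard evaluation.
depth 0: {0}
depth 1: {8}  total {0,8}
depth 2: {6}  total {0,6,8}
depth 3: {1,7}  total {0,1,6,7,8}
depth 4: {4}  total {0,1,4,6,7,8}
Reach set: {0,1,4,6,7,8}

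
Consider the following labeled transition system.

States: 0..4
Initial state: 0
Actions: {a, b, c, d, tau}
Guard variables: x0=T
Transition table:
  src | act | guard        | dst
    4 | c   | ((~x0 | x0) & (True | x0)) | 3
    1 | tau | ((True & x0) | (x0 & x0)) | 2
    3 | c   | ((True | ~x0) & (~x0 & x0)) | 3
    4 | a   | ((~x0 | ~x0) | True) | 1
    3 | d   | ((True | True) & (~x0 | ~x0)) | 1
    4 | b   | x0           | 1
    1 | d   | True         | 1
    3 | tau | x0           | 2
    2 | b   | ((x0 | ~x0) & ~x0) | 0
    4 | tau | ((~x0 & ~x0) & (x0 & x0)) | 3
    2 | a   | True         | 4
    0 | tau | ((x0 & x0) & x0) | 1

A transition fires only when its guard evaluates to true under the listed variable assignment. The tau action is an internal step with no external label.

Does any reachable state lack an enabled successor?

Answer: DEADLOCK-FREE

Analysis:
R = {0,1,2,3,4}
  0: tau→1  [1 out]
  1: d→1  tau→2  [2 out]
  2: a→4  [1 out]
  3: tau→2  [1 out]
  4: a→1  b→1  c→3  [3 out]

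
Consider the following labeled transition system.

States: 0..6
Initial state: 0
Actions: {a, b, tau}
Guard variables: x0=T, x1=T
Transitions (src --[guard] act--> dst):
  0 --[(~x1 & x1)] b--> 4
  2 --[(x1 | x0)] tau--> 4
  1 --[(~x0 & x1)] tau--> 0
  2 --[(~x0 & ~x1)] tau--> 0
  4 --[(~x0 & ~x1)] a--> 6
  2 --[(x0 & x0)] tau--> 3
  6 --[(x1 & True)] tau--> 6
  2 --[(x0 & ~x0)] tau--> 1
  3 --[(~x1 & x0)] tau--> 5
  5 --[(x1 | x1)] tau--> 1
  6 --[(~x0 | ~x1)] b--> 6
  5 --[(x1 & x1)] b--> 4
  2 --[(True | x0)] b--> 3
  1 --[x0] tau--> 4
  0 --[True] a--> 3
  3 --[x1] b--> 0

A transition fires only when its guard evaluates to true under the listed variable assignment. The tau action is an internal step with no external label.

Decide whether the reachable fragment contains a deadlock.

Reach set: {0,3}
  0: a→3  [1 out]
  3: b→0  [1 out]

Answer: DEADLOCK-FREE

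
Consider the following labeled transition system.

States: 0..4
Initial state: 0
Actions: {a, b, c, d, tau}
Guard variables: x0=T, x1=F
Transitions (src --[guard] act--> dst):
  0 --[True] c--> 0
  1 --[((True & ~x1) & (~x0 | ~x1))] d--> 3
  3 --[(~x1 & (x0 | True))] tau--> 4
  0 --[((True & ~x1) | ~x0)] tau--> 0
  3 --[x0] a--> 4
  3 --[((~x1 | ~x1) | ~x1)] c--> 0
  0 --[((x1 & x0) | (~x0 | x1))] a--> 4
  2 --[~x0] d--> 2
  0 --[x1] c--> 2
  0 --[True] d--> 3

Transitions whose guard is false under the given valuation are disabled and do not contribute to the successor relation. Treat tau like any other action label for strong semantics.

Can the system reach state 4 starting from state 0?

7 transition(s) survive guard evaluation.
L0 = {0}
L1 = {3}  cumulative {0,3}
L2 = {4}  cumulative {0,3,4}
Reach set: {0,3,4}
Path to 4: d·tau

Answer: REACHABLE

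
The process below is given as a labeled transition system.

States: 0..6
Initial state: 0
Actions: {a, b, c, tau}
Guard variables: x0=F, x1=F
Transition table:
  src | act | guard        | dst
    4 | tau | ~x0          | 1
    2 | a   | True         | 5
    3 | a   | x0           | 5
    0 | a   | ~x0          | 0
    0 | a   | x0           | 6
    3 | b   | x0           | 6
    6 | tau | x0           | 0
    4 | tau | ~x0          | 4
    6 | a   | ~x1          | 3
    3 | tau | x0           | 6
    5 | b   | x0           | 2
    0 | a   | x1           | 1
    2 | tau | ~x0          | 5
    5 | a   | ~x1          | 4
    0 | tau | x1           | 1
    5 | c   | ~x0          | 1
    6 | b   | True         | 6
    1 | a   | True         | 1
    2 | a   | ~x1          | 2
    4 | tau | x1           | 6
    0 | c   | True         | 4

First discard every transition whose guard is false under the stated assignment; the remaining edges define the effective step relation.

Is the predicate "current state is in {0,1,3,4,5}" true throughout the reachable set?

Answer: INVARIANT HOLDS

Analysis:
Inv-set: {0,1,3,4,5}
Reachable = {0,1,4}
  0: safe
  1: safe
  4: safe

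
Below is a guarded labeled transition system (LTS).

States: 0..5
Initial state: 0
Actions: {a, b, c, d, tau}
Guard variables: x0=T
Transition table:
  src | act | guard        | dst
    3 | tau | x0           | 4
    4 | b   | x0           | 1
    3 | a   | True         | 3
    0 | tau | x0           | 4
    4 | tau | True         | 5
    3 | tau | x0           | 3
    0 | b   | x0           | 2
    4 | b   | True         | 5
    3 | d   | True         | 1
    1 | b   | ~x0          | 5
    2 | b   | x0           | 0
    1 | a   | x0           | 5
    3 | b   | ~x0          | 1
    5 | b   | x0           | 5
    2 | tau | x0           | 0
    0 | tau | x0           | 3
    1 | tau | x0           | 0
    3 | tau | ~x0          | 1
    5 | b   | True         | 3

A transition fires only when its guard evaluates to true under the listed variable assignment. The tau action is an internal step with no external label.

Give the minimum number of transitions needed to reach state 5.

Breadth-first toward 5:
  depth 0: {0}
  depth 1: {2,3,4}
  depth 2: {1,5}
first hit 5 at d=2 via tau·b

Answer: 2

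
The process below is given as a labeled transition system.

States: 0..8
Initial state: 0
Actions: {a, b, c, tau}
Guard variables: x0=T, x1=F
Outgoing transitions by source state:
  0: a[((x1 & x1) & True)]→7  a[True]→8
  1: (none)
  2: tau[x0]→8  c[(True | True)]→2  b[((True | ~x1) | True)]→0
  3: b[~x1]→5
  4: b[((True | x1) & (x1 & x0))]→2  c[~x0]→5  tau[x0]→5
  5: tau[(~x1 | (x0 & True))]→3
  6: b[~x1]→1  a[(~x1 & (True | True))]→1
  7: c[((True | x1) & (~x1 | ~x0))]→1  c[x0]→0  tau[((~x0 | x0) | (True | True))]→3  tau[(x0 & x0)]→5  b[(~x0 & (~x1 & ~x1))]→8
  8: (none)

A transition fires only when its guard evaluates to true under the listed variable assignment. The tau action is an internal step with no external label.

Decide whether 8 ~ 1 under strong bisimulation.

Answer: BISIMILAR

Working:
Bisimulation quotient by refinement:
  P[0] = {{0,1,2,3,4,5,6,7,8}}
  P[1] = {{0},{1,8},{2},{3},{4,5},{6},{7}}
  P[2] = {{0},{1,8},{2},{3},{4},{5},{6},{7}}
Fixed point at round 3; 8 class(es).
8∈{1,8}, 1∈{1,8}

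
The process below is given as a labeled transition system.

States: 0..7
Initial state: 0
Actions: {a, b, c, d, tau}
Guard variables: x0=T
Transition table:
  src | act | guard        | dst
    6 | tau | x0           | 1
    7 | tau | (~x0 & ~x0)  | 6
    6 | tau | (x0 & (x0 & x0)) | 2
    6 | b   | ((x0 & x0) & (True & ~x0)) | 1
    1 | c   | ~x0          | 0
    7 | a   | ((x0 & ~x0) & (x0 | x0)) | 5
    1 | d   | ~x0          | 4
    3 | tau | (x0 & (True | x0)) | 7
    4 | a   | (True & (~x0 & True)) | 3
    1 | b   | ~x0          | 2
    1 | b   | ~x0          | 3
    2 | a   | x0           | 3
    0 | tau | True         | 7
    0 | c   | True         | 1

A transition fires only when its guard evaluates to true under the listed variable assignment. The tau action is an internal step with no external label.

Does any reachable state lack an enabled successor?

Reach set: {0,1,7}
  0: c→1  tau→7  [deg 2]
  1: ∅  [deadlock]
  7: ∅  [deadlock]
witness 1: c

Answer: DEADLOCK at state 1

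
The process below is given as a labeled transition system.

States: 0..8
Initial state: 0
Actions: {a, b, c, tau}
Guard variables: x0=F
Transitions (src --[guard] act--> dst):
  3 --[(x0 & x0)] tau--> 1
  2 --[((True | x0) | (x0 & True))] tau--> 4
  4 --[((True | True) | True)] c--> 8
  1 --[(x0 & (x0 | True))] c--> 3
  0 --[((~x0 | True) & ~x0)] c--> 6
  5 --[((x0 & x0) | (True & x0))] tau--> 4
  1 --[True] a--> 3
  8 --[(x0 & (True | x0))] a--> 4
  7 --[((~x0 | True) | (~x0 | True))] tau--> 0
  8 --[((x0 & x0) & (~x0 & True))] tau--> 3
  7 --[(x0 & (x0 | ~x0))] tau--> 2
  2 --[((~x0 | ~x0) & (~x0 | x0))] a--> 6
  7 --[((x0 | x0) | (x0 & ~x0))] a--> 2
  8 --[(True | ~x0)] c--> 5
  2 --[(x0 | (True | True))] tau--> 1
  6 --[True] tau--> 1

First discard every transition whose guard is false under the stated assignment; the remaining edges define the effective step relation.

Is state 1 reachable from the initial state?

Answer: REACHABLE

Trace:
9 transition(s) survive guard evaluation.
Layer 0: {0}
Layer 1: {6}  cumulative {0,6}
Layer 2: {1}  cumulative {0,1,6}
Layer 3: {3}  cumulative {0,1,3,6}
Reachable = {0,1,3,6}
witness 1: c·tau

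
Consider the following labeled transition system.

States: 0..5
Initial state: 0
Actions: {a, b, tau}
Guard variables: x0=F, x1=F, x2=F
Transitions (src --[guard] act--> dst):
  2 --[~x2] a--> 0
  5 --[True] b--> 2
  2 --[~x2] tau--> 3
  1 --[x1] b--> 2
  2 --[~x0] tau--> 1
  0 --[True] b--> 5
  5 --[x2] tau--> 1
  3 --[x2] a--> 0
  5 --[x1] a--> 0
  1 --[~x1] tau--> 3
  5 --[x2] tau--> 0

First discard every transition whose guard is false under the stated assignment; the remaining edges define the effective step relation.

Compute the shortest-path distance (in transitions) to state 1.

Answer: 3

Trace:
Layered search for 1:
  depth 0: {0}
  depth 1: {5}
  depth 2: {2}
  depth 3: {1,3}
depth(1)=3, e.g. b·b·tau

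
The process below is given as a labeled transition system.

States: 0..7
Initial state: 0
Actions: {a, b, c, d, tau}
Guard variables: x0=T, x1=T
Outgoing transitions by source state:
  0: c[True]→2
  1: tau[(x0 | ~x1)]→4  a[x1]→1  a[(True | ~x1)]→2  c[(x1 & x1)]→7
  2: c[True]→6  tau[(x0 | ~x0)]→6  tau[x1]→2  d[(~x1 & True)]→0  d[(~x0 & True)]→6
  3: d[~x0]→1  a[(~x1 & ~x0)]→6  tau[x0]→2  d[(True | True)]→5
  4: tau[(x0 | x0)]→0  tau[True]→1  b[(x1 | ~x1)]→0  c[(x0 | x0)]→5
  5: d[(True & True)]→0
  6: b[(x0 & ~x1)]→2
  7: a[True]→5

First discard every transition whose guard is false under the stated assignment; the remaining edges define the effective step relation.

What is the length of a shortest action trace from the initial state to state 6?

Answer: 2

Working:
Layered search for 6:
  L0 = {0}
  L1 = {2}
  L2 = {6}
first hit 6 at d=2 via c·c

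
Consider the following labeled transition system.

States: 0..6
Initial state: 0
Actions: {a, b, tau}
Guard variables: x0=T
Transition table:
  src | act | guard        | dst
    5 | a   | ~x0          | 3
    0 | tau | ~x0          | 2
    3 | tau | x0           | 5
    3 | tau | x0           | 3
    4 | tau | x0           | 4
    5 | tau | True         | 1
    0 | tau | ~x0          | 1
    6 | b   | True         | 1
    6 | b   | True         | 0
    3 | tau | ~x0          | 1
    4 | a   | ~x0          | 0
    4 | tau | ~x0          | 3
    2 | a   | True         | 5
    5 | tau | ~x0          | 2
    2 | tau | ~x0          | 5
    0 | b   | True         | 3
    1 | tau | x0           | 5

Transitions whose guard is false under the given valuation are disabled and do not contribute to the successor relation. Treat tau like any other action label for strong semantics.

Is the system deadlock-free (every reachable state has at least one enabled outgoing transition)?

R = {0,1,3,5}
  0: b→3  [1 out]
  1: tau→5  [1 out]
  3: tau→3  tau→5  [2 out]
  5: tau→1  [1 out]

Answer: DEADLOCK-FREE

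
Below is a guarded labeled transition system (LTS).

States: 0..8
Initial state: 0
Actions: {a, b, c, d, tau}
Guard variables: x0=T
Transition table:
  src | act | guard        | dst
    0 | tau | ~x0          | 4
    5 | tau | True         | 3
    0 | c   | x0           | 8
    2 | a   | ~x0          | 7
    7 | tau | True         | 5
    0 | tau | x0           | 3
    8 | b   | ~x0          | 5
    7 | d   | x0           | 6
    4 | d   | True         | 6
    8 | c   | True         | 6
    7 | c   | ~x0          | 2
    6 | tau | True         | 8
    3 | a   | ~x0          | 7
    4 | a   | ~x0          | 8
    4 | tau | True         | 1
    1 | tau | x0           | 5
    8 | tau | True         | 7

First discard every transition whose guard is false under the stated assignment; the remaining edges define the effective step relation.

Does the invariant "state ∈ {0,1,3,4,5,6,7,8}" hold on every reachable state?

Answer: INVARIANT HOLDS

Trace:
Inv-set: {0,1,3,4,5,6,7,8}
Reach set: {0,3,5,6,7,8}
  0: ✓
  3: ✓
  5: ✓
  6: ✓
  7: ✓
  8: ✓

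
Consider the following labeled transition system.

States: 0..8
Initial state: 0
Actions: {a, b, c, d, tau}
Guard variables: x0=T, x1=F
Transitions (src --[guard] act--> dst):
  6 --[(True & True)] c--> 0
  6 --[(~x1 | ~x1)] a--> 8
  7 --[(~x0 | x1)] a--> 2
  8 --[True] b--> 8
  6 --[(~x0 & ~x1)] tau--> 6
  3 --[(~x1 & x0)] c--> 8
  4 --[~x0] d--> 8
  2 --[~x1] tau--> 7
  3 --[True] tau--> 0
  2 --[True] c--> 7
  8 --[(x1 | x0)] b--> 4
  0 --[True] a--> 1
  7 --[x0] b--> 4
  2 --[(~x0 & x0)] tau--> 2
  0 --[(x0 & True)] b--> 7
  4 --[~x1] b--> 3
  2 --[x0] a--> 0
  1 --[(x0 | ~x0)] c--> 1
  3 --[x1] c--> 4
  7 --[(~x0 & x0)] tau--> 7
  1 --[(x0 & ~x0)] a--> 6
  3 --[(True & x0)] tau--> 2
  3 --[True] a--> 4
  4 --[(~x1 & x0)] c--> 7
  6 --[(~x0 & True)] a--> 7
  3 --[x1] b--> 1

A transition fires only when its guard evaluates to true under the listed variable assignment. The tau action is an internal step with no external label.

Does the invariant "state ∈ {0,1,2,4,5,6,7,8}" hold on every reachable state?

Safe = {0,1,2,4,5,6,7,8}
R = {0,1,2,3,4,7,8}
  0: ✓
  1: ✓
  2: ✓
  3: ✗ unsafe
  4: ✓
  7: ✓
  8: ✓
counterexample path to 3: b·b·b

Answer: INVARIANT VIOLATED at state 3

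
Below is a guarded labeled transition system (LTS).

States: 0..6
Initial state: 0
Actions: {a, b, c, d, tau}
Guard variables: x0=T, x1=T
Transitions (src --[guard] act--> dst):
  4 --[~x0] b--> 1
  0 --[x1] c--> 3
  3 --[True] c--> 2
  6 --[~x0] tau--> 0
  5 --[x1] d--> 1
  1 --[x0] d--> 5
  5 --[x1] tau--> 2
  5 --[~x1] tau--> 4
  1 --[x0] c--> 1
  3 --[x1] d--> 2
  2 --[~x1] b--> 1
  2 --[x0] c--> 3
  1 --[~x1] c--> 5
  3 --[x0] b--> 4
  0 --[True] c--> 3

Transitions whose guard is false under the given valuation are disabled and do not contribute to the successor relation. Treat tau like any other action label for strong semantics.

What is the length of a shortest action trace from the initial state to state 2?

Layered search for 2:
  Layer 0: {0}
  Layer 1: {3}
  Layer 2: {2,4}
2 enters at depth 2; path c·c

Answer: 2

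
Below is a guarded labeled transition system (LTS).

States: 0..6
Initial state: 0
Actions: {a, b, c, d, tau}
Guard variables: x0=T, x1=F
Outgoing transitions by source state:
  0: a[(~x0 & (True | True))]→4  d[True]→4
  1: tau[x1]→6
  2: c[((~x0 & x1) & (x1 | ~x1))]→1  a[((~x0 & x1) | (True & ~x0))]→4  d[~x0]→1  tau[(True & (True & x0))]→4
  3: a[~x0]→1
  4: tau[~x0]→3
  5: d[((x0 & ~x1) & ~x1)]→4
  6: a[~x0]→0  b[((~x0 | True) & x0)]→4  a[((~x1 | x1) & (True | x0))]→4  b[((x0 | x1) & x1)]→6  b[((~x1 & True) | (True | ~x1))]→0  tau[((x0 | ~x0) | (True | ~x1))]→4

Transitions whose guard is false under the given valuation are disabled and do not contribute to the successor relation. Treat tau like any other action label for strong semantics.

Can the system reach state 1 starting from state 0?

Guard filter leaves 7 enabled edge(s).
L0 = {0}
L1 = {4}  total {0,4}
Reach set: {0,4}

Answer: UNREACHABLE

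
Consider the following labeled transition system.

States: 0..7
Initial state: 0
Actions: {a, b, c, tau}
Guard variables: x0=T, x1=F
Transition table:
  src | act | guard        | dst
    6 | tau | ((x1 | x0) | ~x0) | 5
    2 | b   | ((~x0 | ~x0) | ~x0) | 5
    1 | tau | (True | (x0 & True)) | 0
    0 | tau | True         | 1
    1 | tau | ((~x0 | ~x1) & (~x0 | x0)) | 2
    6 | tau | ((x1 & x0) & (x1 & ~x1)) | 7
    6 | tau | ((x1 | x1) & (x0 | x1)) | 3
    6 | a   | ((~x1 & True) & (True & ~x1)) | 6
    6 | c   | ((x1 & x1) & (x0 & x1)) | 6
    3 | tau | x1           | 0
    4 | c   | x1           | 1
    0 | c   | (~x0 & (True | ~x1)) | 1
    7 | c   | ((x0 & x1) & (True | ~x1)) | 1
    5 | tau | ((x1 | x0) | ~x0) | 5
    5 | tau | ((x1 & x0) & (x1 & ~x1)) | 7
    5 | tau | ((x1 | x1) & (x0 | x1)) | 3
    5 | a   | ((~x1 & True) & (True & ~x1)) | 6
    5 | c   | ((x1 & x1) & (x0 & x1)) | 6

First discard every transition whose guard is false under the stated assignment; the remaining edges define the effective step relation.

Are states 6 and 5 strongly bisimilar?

Refine partition for ~:
  round 0: {{0,1,2,3,4,5,6,7}}
  round 1: {{0,1},{2,3,4,7},{5,6}}
  round 2: {{0},{1},{2,3,4,7},{5,6}}
stable after 3 split(s): 4 block(s)
[6]={5,6}  [5]={5,6}

Answer: BISIMILAR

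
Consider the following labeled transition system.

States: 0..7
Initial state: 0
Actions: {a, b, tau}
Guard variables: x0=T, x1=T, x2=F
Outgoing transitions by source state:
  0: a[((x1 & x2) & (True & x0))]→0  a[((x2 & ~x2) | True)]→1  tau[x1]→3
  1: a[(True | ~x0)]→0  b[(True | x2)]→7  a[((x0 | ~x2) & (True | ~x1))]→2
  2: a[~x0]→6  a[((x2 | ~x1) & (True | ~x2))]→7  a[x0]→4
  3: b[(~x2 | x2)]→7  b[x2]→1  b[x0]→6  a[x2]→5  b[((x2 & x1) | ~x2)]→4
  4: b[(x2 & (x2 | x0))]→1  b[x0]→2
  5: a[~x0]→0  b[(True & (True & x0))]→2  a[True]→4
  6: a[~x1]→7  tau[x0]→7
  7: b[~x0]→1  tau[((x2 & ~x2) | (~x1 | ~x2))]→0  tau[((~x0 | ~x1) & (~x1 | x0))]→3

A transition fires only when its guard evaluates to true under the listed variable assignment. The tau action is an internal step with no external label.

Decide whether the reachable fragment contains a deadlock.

R = {0,1,2,3,4,6,7}
  0: a→1  tau→3  [deg 2]
  1: a→0  a→2  b→7  [deg 3]
  2: a→4  [deg 1]
  3: b→4  b→6  b→7  [deg 3]
  4: b→2  [deg 1]
  6: tau→7  [deg 1]
  7: tau→0  [deg 1]

Answer: DEADLOCK-FREE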